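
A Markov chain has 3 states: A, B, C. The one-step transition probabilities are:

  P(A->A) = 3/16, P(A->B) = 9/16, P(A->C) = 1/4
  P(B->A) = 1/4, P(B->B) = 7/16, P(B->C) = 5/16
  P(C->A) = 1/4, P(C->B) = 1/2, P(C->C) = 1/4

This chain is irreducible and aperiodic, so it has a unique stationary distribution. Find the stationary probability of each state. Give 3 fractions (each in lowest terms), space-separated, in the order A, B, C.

Answer: 4/17 140/289 81/289

Derivation:
The stationary distribution satisfies pi = pi * P, i.e.:
  pi_A = 3/16*pi_A + 1/4*pi_B + 1/4*pi_C
  pi_B = 9/16*pi_A + 7/16*pi_B + 1/2*pi_C
  pi_C = 1/4*pi_A + 5/16*pi_B + 1/4*pi_C
with normalization: pi_A + pi_B + pi_C = 1.

Using the first 2 balance equations plus normalization, the linear system A*pi = b is:
  [-13/16, 1/4, 1/4] . pi = 0
  [9/16, -9/16, 1/2] . pi = 0
  [1, 1, 1] . pi = 1

Solving yields:
  pi_A = 4/17
  pi_B = 140/289
  pi_C = 81/289

Verification (pi * P):
  4/17*3/16 + 140/289*1/4 + 81/289*1/4 = 4/17 = pi_A  (ok)
  4/17*9/16 + 140/289*7/16 + 81/289*1/2 = 140/289 = pi_B  (ok)
  4/17*1/4 + 140/289*5/16 + 81/289*1/4 = 81/289 = pi_C  (ok)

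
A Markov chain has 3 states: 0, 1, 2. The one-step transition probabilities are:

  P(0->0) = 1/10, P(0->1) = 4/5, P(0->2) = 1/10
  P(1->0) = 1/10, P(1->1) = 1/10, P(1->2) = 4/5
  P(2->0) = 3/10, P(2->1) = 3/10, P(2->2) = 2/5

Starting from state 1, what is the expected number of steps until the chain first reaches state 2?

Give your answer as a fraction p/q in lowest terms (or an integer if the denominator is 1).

Let h_i = expected steps to first reach 2 from state i.
Boundary: h_2 = 0.
First-step equations for the other states:
  h_0 = 1 + 1/10*h_0 + 4/5*h_1 + 1/10*h_2
  h_1 = 1 + 1/10*h_0 + 1/10*h_1 + 4/5*h_2

Substituting h_2 = 0 and rearranging gives the linear system (I - Q) h = 1:
  [9/10, -4/5] . (h_0, h_1) = 1
  [-1/10, 9/10] . (h_0, h_1) = 1

Solving yields:
  h_0 = 170/73
  h_1 = 100/73

Starting state is 1, so the expected hitting time is h_1 = 100/73.

Answer: 100/73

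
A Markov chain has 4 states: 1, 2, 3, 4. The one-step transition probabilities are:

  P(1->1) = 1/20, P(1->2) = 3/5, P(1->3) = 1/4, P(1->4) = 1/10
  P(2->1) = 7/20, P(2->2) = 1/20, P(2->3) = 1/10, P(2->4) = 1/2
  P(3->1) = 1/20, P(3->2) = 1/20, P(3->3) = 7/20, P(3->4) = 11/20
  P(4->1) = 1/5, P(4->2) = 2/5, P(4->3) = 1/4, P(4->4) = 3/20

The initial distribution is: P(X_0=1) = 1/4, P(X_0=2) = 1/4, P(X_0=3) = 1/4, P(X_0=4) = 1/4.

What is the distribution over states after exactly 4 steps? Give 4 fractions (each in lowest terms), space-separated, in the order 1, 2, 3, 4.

Answer: 114089/640000 83083/320000 29899/128000 841/2560

Derivation:
Propagating the distribution step by step (d_{t+1} = d_t * P):
d_0 = (1=1/4, 2=1/4, 3=1/4, 4=1/4)
  d_1[1] = 1/4*1/20 + 1/4*7/20 + 1/4*1/20 + 1/4*1/5 = 13/80
  d_1[2] = 1/4*3/5 + 1/4*1/20 + 1/4*1/20 + 1/4*2/5 = 11/40
  d_1[3] = 1/4*1/4 + 1/4*1/10 + 1/4*7/20 + 1/4*1/4 = 19/80
  d_1[4] = 1/4*1/10 + 1/4*1/2 + 1/4*11/20 + 1/4*3/20 = 13/40
d_1 = (1=13/80, 2=11/40, 3=19/80, 4=13/40)
  d_2[1] = 13/80*1/20 + 11/40*7/20 + 19/80*1/20 + 13/40*1/5 = 29/160
  d_2[2] = 13/80*3/5 + 11/40*1/20 + 19/80*1/20 + 13/40*2/5 = 81/320
  d_2[3] = 13/80*1/4 + 11/40*1/10 + 19/80*7/20 + 13/40*1/4 = 93/400
  d_2[4] = 13/80*1/10 + 11/40*1/2 + 19/80*11/20 + 13/40*3/20 = 533/1600
d_2 = (1=29/160, 2=81/320, 3=93/400, 4=533/1600)
  d_3[1] = 29/160*1/20 + 81/320*7/20 + 93/400*1/20 + 533/1600*1/5 = 5629/32000
  d_3[2] = 29/160*3/5 + 81/320*1/20 + 93/400*1/20 + 533/1600*2/5 = 8521/32000
  d_3[3] = 29/160*1/4 + 81/320*1/10 + 93/400*7/20 + 533/1600*1/4 = 7529/32000
  d_3[4] = 29/160*1/10 + 81/320*1/2 + 93/400*11/20 + 533/1600*3/20 = 10321/32000
d_3 = (1=5629/32000, 2=8521/32000, 3=7529/32000, 4=10321/32000)
  d_4[1] = 5629/32000*1/20 + 8521/32000*7/20 + 7529/32000*1/20 + 10321/32000*1/5 = 114089/640000
  d_4[2] = 5629/32000*3/5 + 8521/32000*1/20 + 7529/32000*1/20 + 10321/32000*2/5 = 83083/320000
  d_4[3] = 5629/32000*1/4 + 8521/32000*1/10 + 7529/32000*7/20 + 10321/32000*1/4 = 29899/128000
  d_4[4] = 5629/32000*1/10 + 8521/32000*1/2 + 7529/32000*11/20 + 10321/32000*3/20 = 841/2560
d_4 = (1=114089/640000, 2=83083/320000, 3=29899/128000, 4=841/2560)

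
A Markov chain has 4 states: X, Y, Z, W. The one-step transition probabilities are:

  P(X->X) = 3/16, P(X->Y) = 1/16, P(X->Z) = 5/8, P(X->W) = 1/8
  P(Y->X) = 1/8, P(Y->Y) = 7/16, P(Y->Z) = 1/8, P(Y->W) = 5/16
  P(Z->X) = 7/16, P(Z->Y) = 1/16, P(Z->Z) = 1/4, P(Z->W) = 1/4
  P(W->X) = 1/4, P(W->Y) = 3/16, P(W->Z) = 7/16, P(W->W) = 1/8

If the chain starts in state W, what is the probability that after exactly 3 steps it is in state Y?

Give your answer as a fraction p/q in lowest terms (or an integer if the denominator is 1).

Answer: 297/2048

Derivation:
Computing P^3 by repeated multiplication:
P^1 =
  X: [3/16, 1/16, 5/8, 1/8]
  Y: [1/8, 7/16, 1/8, 5/16]
  Z: [7/16, 1/16, 1/4, 1/4]
  W: [1/4, 3/16, 7/16, 1/8]
P^2 =
  X: [89/256, 13/128, 43/128, 55/256]
  Y: [27/128, 17/64, 77/256, 57/256]
  Z: [67/256, 15/128, 29/64, 43/256]
  W: [75/256, 19/128, 11/32, 55/256]
P^3 =
  X: [1141/4096, 261/2048, 1671/4096, 381/2048]
  Y: [1065/4096, 389/2048, 1383/4096, 435/2048]
  Z: [1245/4096, 261/2048, 1495/4096, 417/2048]
  W: [1137/4096, 297/2048, 1563/4096, 401/2048]

(P^3)[W -> Y] = 297/2048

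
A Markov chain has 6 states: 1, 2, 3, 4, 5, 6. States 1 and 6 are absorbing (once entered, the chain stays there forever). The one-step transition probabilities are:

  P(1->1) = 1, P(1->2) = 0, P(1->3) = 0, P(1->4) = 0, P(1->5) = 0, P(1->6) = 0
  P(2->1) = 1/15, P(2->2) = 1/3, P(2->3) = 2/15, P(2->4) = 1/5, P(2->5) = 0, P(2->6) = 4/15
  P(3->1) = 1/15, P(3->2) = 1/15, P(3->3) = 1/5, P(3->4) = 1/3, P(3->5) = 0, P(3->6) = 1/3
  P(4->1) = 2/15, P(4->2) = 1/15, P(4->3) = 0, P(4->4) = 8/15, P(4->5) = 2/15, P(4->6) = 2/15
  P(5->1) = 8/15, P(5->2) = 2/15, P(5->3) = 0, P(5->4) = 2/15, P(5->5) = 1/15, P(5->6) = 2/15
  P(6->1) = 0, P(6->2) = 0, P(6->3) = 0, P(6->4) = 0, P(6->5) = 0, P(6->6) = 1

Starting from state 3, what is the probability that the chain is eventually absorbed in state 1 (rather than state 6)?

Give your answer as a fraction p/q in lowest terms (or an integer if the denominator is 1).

Answer: 1701/5132

Derivation:
Let a_i = P(absorbed in 1 | start in state i).
Boundary conditions: a_1 = 1, a_6 = 0.
For each transient state i, a_i = sum_j P(i->j) * a_j:
  a_2 = 1/15*a_1 + 1/3*a_2 + 2/15*a_3 + 1/5*a_4 + 0*a_5 + 4/15*a_6
  a_3 = 1/15*a_1 + 1/15*a_2 + 1/5*a_3 + 1/3*a_4 + 0*a_5 + 1/3*a_6
  a_4 = 2/15*a_1 + 1/15*a_2 + 0*a_3 + 8/15*a_4 + 2/15*a_5 + 2/15*a_6
  a_5 = 8/15*a_1 + 2/15*a_2 + 0*a_3 + 2/15*a_4 + 1/15*a_5 + 2/15*a_6

Substituting a_1 = 1 and a_6 = 0, rearrange to (I - Q) a = r where r[i] = P(i -> 1):
  [2/3, -2/15, -1/5, 0] . (a_2, a_3, a_4, a_5) = 1/15
  [-1/15, 4/5, -1/3, 0] . (a_2, a_3, a_4, a_5) = 1/15
  [-1/15, 0, 7/15, -2/15] . (a_2, a_3, a_4, a_5) = 2/15
  [-2/15, 0, -2/15, 14/15] . (a_2, a_3, a_4, a_5) = 8/15

Solving yields:
  a_2 = 835/2566
  a_3 = 1701/5132
  a_4 = 1361/2566
  a_5 = 890/1283

Starting state is 3, so the absorption probability is a_3 = 1701/5132.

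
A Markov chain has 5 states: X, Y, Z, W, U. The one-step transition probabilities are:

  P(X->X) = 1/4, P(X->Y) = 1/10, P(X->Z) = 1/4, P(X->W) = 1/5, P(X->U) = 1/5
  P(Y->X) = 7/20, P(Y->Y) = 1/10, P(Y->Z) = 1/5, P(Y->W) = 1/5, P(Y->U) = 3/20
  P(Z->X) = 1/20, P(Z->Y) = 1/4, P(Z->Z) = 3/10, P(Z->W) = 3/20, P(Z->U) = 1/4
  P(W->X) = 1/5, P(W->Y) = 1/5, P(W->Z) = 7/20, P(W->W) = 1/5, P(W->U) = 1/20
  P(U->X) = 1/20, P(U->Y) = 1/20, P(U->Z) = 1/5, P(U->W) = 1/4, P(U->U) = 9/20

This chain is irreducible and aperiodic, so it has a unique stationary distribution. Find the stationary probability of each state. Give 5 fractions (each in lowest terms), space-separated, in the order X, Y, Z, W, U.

Answer: 1005/6479 87/589 90/341 3859/19437 4562/19437

Derivation:
The stationary distribution satisfies pi = pi * P, i.e.:
  pi_X = 1/4*pi_X + 7/20*pi_Y + 1/20*pi_Z + 1/5*pi_W + 1/20*pi_U
  pi_Y = 1/10*pi_X + 1/10*pi_Y + 1/4*pi_Z + 1/5*pi_W + 1/20*pi_U
  pi_Z = 1/4*pi_X + 1/5*pi_Y + 3/10*pi_Z + 7/20*pi_W + 1/5*pi_U
  pi_W = 1/5*pi_X + 1/5*pi_Y + 3/20*pi_Z + 1/5*pi_W + 1/4*pi_U
  pi_U = 1/5*pi_X + 3/20*pi_Y + 1/4*pi_Z + 1/20*pi_W + 9/20*pi_U
with normalization: pi_X + pi_Y + pi_Z + pi_W + pi_U = 1.

Using the first 4 balance equations plus normalization, the linear system A*pi = b is:
  [-3/4, 7/20, 1/20, 1/5, 1/20] . pi = 0
  [1/10, -9/10, 1/4, 1/5, 1/20] . pi = 0
  [1/4, 1/5, -7/10, 7/20, 1/5] . pi = 0
  [1/5, 1/5, 3/20, -4/5, 1/4] . pi = 0
  [1, 1, 1, 1, 1] . pi = 1

Solving yields:
  pi_X = 1005/6479
  pi_Y = 87/589
  pi_Z = 90/341
  pi_W = 3859/19437
  pi_U = 4562/19437

Verification (pi * P):
  1005/6479*1/4 + 87/589*7/20 + 90/341*1/20 + 3859/19437*1/5 + 4562/19437*1/20 = 1005/6479 = pi_X  (ok)
  1005/6479*1/10 + 87/589*1/10 + 90/341*1/4 + 3859/19437*1/5 + 4562/19437*1/20 = 87/589 = pi_Y  (ok)
  1005/6479*1/4 + 87/589*1/5 + 90/341*3/10 + 3859/19437*7/20 + 4562/19437*1/5 = 90/341 = pi_Z  (ok)
  1005/6479*1/5 + 87/589*1/5 + 90/341*3/20 + 3859/19437*1/5 + 4562/19437*1/4 = 3859/19437 = pi_W  (ok)
  1005/6479*1/5 + 87/589*3/20 + 90/341*1/4 + 3859/19437*1/20 + 4562/19437*9/20 = 4562/19437 = pi_U  (ok)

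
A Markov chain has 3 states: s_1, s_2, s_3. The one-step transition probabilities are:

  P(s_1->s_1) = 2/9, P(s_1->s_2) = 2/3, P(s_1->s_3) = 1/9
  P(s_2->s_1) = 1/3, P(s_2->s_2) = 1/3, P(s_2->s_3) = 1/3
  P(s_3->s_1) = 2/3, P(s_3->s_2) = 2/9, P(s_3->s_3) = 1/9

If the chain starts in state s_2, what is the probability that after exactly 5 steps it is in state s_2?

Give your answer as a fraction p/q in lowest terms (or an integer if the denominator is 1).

Answer: 8473/19683

Derivation:
Computing P^5 by repeated multiplication:
P^1 =
  s_1: [2/9, 2/3, 1/9]
  s_2: [1/3, 1/3, 1/3]
  s_3: [2/3, 2/9, 1/9]
P^2 =
  s_1: [28/81, 32/81, 7/27]
  s_2: [11/27, 11/27, 5/27]
  s_3: [8/27, 44/81, 13/81]
P^3 =
  s_1: [278/729, 34/81, 145/729]
  s_2: [85/243, 109/243, 49/243]
  s_3: [86/243, 302/729, 169/729]
P^4 =
  s_1: [2344/6561, 2876/6561, 149/729]
  s_2: [791/2187, 935/2187, 461/2187]
  s_3: [812/2187, 2792/6561, 1333/6561]
P^5 =
  s_1: [21362/59049, 8458/19683, 12313/59049]
  s_2: [7153/19683, 8473/19683, 4057/19683]
  s_3: [7082/19683, 25658/59049, 12145/59049]

(P^5)[s_2 -> s_2] = 8473/19683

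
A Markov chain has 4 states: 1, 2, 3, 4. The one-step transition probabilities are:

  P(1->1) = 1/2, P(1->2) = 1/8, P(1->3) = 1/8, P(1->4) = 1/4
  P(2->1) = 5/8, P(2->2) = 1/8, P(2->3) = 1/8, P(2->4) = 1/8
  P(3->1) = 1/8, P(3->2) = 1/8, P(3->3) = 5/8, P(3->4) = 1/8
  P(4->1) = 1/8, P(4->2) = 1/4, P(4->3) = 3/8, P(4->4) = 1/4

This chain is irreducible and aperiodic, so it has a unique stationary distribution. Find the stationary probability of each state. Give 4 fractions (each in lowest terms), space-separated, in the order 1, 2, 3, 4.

The stationary distribution satisfies pi = pi * P, i.e.:
  pi_1 = 1/2*pi_1 + 5/8*pi_2 + 1/8*pi_3 + 1/8*pi_4
  pi_2 = 1/8*pi_1 + 1/8*pi_2 + 1/8*pi_3 + 1/4*pi_4
  pi_3 = 1/8*pi_1 + 1/8*pi_2 + 5/8*pi_3 + 3/8*pi_4
  pi_4 = 1/4*pi_1 + 1/8*pi_2 + 1/8*pi_3 + 1/4*pi_4
with normalization: pi_1 + pi_2 + pi_3 + pi_4 = 1.

Using the first 3 balance equations plus normalization, the linear system A*pi = b is:
  [-1/2, 5/8, 1/8, 1/8] . pi = 0
  [1/8, -7/8, 1/8, 1/4] . pi = 0
  [1/8, 1/8, -3/8, 3/8] . pi = 0
  [1, 1, 1, 1] . pi = 1

Solving yields:
  pi_1 = 22/69
  pi_2 = 41/276
  pi_3 = 95/276
  pi_4 = 13/69

Verification (pi * P):
  22/69*1/2 + 41/276*5/8 + 95/276*1/8 + 13/69*1/8 = 22/69 = pi_1  (ok)
  22/69*1/8 + 41/276*1/8 + 95/276*1/8 + 13/69*1/4 = 41/276 = pi_2  (ok)
  22/69*1/8 + 41/276*1/8 + 95/276*5/8 + 13/69*3/8 = 95/276 = pi_3  (ok)
  22/69*1/4 + 41/276*1/8 + 95/276*1/8 + 13/69*1/4 = 13/69 = pi_4  (ok)

Answer: 22/69 41/276 95/276 13/69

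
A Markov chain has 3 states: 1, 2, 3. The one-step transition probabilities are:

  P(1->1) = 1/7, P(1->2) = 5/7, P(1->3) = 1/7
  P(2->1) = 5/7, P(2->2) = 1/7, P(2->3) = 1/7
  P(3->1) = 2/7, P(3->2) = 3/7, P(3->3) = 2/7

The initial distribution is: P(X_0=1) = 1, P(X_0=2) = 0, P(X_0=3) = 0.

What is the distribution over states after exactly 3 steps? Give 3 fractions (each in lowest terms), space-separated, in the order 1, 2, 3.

Answer: 109/343 177/343 57/343

Derivation:
Propagating the distribution step by step (d_{t+1} = d_t * P):
d_0 = (1=1, 2=0, 3=0)
  d_1[1] = 1*1/7 + 0*5/7 + 0*2/7 = 1/7
  d_1[2] = 1*5/7 + 0*1/7 + 0*3/7 = 5/7
  d_1[3] = 1*1/7 + 0*1/7 + 0*2/7 = 1/7
d_1 = (1=1/7, 2=5/7, 3=1/7)
  d_2[1] = 1/7*1/7 + 5/7*5/7 + 1/7*2/7 = 4/7
  d_2[2] = 1/7*5/7 + 5/7*1/7 + 1/7*3/7 = 13/49
  d_2[3] = 1/7*1/7 + 5/7*1/7 + 1/7*2/7 = 8/49
d_2 = (1=4/7, 2=13/49, 3=8/49)
  d_3[1] = 4/7*1/7 + 13/49*5/7 + 8/49*2/7 = 109/343
  d_3[2] = 4/7*5/7 + 13/49*1/7 + 8/49*3/7 = 177/343
  d_3[3] = 4/7*1/7 + 13/49*1/7 + 8/49*2/7 = 57/343
d_3 = (1=109/343, 2=177/343, 3=57/343)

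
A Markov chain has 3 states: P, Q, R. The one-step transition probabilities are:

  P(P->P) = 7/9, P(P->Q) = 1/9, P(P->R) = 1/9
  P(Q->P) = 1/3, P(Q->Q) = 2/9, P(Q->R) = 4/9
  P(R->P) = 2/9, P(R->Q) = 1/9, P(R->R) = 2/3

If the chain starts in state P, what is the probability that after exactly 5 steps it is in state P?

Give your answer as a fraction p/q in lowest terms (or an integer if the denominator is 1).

Answer: 32737/59049

Derivation:
Computing P^5 by repeated multiplication:
P^1 =
  P: [7/9, 1/9, 1/9]
  Q: [1/3, 2/9, 4/9]
  R: [2/9, 1/9, 2/3]
P^2 =
  P: [2/3, 10/81, 17/81]
  Q: [35/81, 11/81, 35/81]
  R: [29/81, 10/81, 14/27]
P^3 =
  P: [442/729, 91/729, 196/729]
  Q: [116/243, 92/729, 289/729]
  R: [317/729, 91/729, 107/243]
P^4 =
  P: [1253/2187, 820/6561, 1982/6561]
  Q: [3290/6561, 821/6561, 2450/6561]
  R: [3134/6561, 820/6561, 869/2187]
P^5 =
  P: [32737/59049, 7381/59049, 18931/59049]
  Q: [3377/6561, 7382/59049, 21274/59049]
  R: [29612/59049, 7381/59049, 7352/19683]

(P^5)[P -> P] = 32737/59049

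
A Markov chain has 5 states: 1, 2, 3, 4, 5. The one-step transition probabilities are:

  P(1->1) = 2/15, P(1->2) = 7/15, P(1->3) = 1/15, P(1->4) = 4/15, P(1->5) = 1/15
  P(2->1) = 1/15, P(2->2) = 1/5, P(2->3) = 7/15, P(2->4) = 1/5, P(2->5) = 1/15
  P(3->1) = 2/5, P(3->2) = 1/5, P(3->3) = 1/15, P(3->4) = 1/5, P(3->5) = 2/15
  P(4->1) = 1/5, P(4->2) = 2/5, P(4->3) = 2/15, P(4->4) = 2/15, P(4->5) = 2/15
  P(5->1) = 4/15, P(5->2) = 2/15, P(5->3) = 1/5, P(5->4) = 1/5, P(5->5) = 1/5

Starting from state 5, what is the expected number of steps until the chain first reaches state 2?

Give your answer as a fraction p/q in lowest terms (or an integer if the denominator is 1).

Answer: 7845/2167

Derivation:
Let h_i = expected steps to first reach 2 from state i.
Boundary: h_2 = 0.
First-step equations for the other states:
  h_1 = 1 + 2/15*h_1 + 7/15*h_2 + 1/15*h_3 + 4/15*h_4 + 1/15*h_5
  h_3 = 1 + 2/5*h_1 + 1/5*h_2 + 1/15*h_3 + 1/5*h_4 + 2/15*h_5
  h_4 = 1 + 1/5*h_1 + 2/5*h_2 + 2/15*h_3 + 2/15*h_4 + 2/15*h_5
  h_5 = 1 + 4/15*h_1 + 2/15*h_2 + 1/5*h_3 + 1/5*h_4 + 1/5*h_5

Substituting h_2 = 0 and rearranging gives the linear system (I - Q) h = 1:
  [13/15, -1/15, -4/15, -1/15] . (h_1, h_3, h_4, h_5) = 1
  [-2/5, 14/15, -1/5, -2/15] . (h_1, h_3, h_4, h_5) = 1
  [-1/5, -2/15, 13/15, -2/15] . (h_1, h_3, h_4, h_5) = 1
  [-4/15, -1/5, -1/5, 4/5] . (h_1, h_3, h_4, h_5) = 1

Solving yields:
  h_1 = 5520/2167
  h_3 = 7110/2167
  h_4 = 6075/2167
  h_5 = 7845/2167

Starting state is 5, so the expected hitting time is h_5 = 7845/2167.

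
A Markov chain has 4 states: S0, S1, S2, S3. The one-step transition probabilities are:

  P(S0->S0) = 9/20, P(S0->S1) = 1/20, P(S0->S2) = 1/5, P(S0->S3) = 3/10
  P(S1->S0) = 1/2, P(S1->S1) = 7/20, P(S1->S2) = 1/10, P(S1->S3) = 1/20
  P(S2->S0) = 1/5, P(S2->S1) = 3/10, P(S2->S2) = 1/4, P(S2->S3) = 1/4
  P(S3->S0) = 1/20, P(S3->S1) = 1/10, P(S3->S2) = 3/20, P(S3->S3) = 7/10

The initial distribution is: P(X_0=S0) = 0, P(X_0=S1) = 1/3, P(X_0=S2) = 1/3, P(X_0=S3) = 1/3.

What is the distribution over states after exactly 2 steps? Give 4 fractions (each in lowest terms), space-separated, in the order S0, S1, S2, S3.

Answer: 23/80 11/60 1/6 29/80

Derivation:
Propagating the distribution step by step (d_{t+1} = d_t * P):
d_0 = (S0=0, S1=1/3, S2=1/3, S3=1/3)
  d_1[S0] = 0*9/20 + 1/3*1/2 + 1/3*1/5 + 1/3*1/20 = 1/4
  d_1[S1] = 0*1/20 + 1/3*7/20 + 1/3*3/10 + 1/3*1/10 = 1/4
  d_1[S2] = 0*1/5 + 1/3*1/10 + 1/3*1/4 + 1/3*3/20 = 1/6
  d_1[S3] = 0*3/10 + 1/3*1/20 + 1/3*1/4 + 1/3*7/10 = 1/3
d_1 = (S0=1/4, S1=1/4, S2=1/6, S3=1/3)
  d_2[S0] = 1/4*9/20 + 1/4*1/2 + 1/6*1/5 + 1/3*1/20 = 23/80
  d_2[S1] = 1/4*1/20 + 1/4*7/20 + 1/6*3/10 + 1/3*1/10 = 11/60
  d_2[S2] = 1/4*1/5 + 1/4*1/10 + 1/6*1/4 + 1/3*3/20 = 1/6
  d_2[S3] = 1/4*3/10 + 1/4*1/20 + 1/6*1/4 + 1/3*7/10 = 29/80
d_2 = (S0=23/80, S1=11/60, S2=1/6, S3=29/80)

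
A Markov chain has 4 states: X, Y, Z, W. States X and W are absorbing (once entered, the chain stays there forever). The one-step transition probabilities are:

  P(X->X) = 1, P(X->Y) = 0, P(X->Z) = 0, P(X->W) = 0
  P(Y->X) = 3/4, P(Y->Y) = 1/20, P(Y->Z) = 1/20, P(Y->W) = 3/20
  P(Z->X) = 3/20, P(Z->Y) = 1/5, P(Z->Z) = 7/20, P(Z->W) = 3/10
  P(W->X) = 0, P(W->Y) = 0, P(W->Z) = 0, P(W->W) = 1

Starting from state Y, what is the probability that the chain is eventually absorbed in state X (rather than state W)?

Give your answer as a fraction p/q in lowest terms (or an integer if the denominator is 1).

Answer: 22/27

Derivation:
Let a_i = P(absorbed in X | start in state i).
Boundary conditions: a_X = 1, a_W = 0.
For each transient state i, a_i = sum_j P(i->j) * a_j:
  a_Y = 3/4*a_X + 1/20*a_Y + 1/20*a_Z + 3/20*a_W
  a_Z = 3/20*a_X + 1/5*a_Y + 7/20*a_Z + 3/10*a_W

Substituting a_X = 1 and a_W = 0, rearrange to (I - Q) a = r where r[i] = P(i -> X):
  [19/20, -1/20] . (a_Y, a_Z) = 3/4
  [-1/5, 13/20] . (a_Y, a_Z) = 3/20

Solving yields:
  a_Y = 22/27
  a_Z = 13/27

Starting state is Y, so the absorption probability is a_Y = 22/27.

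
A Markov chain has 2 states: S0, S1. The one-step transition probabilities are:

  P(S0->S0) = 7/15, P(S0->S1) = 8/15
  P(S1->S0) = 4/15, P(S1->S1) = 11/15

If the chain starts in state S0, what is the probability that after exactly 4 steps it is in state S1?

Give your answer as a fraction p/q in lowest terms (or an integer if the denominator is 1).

Answer: 416/625

Derivation:
Computing P^4 by repeated multiplication:
P^1 =
  S0: [7/15, 8/15]
  S1: [4/15, 11/15]
P^2 =
  S0: [9/25, 16/25]
  S1: [8/25, 17/25]
P^3 =
  S0: [127/375, 248/375]
  S1: [124/375, 251/375]
P^4 =
  S0: [209/625, 416/625]
  S1: [208/625, 417/625]

(P^4)[S0 -> S1] = 416/625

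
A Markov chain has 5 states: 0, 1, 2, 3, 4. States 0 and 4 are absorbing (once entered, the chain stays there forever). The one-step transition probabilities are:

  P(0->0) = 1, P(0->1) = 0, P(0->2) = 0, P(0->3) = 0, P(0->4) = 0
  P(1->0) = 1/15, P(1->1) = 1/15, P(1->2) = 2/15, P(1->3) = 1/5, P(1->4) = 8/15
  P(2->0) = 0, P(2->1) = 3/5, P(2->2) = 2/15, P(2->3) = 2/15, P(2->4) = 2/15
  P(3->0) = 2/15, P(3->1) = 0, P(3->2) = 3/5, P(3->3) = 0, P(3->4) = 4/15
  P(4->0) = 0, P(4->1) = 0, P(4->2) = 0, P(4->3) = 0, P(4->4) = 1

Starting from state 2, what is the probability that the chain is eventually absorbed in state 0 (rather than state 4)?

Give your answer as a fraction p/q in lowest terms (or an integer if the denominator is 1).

Answer: 49/393

Derivation:
Let a_i = P(absorbed in 0 | start in state i).
Boundary conditions: a_0 = 1, a_4 = 0.
For each transient state i, a_i = sum_j P(i->j) * a_j:
  a_1 = 1/15*a_0 + 1/15*a_1 + 2/15*a_2 + 1/5*a_3 + 8/15*a_4
  a_2 = 0*a_0 + 3/5*a_1 + 2/15*a_2 + 2/15*a_3 + 2/15*a_4
  a_3 = 2/15*a_0 + 0*a_1 + 3/5*a_2 + 0*a_3 + 4/15*a_4

Substituting a_0 = 1 and a_4 = 0, rearrange to (I - Q) a = r where r[i] = P(i -> 0):
  [14/15, -2/15, -1/5] . (a_1, a_2, a_3) = 1/15
  [-3/5, 13/15, -2/15] . (a_1, a_2, a_3) = 0
  [0, -3/5, 1] . (a_1, a_2, a_3) = 2/15

Solving yields:
  a_1 = 263/1965
  a_2 = 49/393
  a_3 = 409/1965

Starting state is 2, so the absorption probability is a_2 = 49/393.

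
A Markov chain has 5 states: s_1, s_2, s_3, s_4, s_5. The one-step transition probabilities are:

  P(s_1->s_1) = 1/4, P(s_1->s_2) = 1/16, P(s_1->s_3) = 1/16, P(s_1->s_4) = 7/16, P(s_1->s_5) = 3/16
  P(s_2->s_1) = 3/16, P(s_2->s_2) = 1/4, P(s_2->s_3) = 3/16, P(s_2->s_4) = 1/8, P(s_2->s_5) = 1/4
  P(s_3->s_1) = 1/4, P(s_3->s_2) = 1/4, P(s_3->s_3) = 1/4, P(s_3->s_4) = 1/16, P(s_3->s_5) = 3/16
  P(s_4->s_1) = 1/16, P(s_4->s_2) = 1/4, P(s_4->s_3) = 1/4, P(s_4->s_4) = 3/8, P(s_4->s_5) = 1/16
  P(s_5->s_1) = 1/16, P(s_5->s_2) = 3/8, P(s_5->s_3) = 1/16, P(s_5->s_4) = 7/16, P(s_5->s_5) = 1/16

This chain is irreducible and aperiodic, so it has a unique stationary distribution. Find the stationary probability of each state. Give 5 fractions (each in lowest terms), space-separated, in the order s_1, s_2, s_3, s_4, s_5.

The stationary distribution satisfies pi = pi * P, i.e.:
  pi_s_1 = 1/4*pi_s_1 + 3/16*pi_s_2 + 1/4*pi_s_3 + 1/16*pi_s_4 + 1/16*pi_s_5
  pi_s_2 = 1/16*pi_s_1 + 1/4*pi_s_2 + 1/4*pi_s_3 + 1/4*pi_s_4 + 3/8*pi_s_5
  pi_s_3 = 1/16*pi_s_1 + 3/16*pi_s_2 + 1/4*pi_s_3 + 1/4*pi_s_4 + 1/16*pi_s_5
  pi_s_4 = 7/16*pi_s_1 + 1/8*pi_s_2 + 1/16*pi_s_3 + 3/8*pi_s_4 + 7/16*pi_s_5
  pi_s_5 = 3/16*pi_s_1 + 1/4*pi_s_2 + 3/16*pi_s_3 + 1/16*pi_s_4 + 1/16*pi_s_5
with normalization: pi_s_1 + pi_s_2 + pi_s_3 + pi_s_4 + pi_s_5 = 1.

Using the first 4 balance equations plus normalization, the linear system A*pi = b is:
  [-3/4, 3/16, 1/4, 1/16, 1/16] . pi = 0
  [1/16, -3/4, 1/4, 1/4, 3/8] . pi = 0
  [1/16, 3/16, -3/4, 1/4, 1/16] . pi = 0
  [7/16, 1/8, 1/16, -5/8, 7/16] . pi = 0
  [1, 1, 1, 1, 1] . pi = 1

Solving yields:
  pi_s_1 = 8842/57093
  pi_s_2 = 13679/57093
  pi_s_3 = 10165/57093
  pi_s_4 = 15898/57093
  pi_s_5 = 8509/57093

Verification (pi * P):
  8842/57093*1/4 + 13679/57093*3/16 + 10165/57093*1/4 + 15898/57093*1/16 + 8509/57093*1/16 = 8842/57093 = pi_s_1  (ok)
  8842/57093*1/16 + 13679/57093*1/4 + 10165/57093*1/4 + 15898/57093*1/4 + 8509/57093*3/8 = 13679/57093 = pi_s_2  (ok)
  8842/57093*1/16 + 13679/57093*3/16 + 10165/57093*1/4 + 15898/57093*1/4 + 8509/57093*1/16 = 10165/57093 = pi_s_3  (ok)
  8842/57093*7/16 + 13679/57093*1/8 + 10165/57093*1/16 + 15898/57093*3/8 + 8509/57093*7/16 = 15898/57093 = pi_s_4  (ok)
  8842/57093*3/16 + 13679/57093*1/4 + 10165/57093*3/16 + 15898/57093*1/16 + 8509/57093*1/16 = 8509/57093 = pi_s_5  (ok)

Answer: 8842/57093 13679/57093 10165/57093 15898/57093 8509/57093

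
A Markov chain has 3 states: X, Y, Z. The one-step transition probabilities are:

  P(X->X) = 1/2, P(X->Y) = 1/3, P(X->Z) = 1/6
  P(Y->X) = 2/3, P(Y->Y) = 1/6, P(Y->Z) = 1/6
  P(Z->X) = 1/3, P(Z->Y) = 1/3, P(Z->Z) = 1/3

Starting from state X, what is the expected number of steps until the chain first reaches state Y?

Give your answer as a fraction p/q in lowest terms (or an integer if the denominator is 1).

Let h_i = expected steps to first reach Y from state i.
Boundary: h_Y = 0.
First-step equations for the other states:
  h_X = 1 + 1/2*h_X + 1/3*h_Y + 1/6*h_Z
  h_Z = 1 + 1/3*h_X + 1/3*h_Y + 1/3*h_Z

Substituting h_Y = 0 and rearranging gives the linear system (I - Q) h = 1:
  [1/2, -1/6] . (h_X, h_Z) = 1
  [-1/3, 2/3] . (h_X, h_Z) = 1

Solving yields:
  h_X = 3
  h_Z = 3

Starting state is X, so the expected hitting time is h_X = 3.

Answer: 3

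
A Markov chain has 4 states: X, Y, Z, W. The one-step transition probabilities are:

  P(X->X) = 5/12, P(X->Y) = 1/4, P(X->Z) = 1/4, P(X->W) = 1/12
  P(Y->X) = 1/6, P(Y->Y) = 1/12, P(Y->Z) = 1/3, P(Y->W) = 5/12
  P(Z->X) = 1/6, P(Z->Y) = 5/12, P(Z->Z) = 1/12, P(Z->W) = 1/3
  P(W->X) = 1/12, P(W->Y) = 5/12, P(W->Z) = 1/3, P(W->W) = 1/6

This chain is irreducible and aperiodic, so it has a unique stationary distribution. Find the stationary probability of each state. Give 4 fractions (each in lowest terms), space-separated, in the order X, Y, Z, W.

The stationary distribution satisfies pi = pi * P, i.e.:
  pi_X = 5/12*pi_X + 1/6*pi_Y + 1/6*pi_Z + 1/12*pi_W
  pi_Y = 1/4*pi_X + 1/12*pi_Y + 5/12*pi_Z + 5/12*pi_W
  pi_Z = 1/4*pi_X + 1/3*pi_Y + 1/12*pi_Z + 1/3*pi_W
  pi_W = 1/12*pi_X + 5/12*pi_Y + 1/3*pi_Z + 1/6*pi_W
with normalization: pi_X + pi_Y + pi_Z + pi_W = 1.

Using the first 3 balance equations plus normalization, the linear system A*pi = b is:
  [-7/12, 1/6, 1/6, 1/12] . pi = 0
  [1/4, -11/12, 5/12, 5/12] . pi = 0
  [1/4, 1/3, -11/12, 1/3] . pi = 0
  [1, 1, 1, 1] . pi = 1

Solving yields:
  pi_X = 379/1966
  pi_Y = 567/1966
  pi_Z = 499/1966
  pi_W = 521/1966

Verification (pi * P):
  379/1966*5/12 + 567/1966*1/6 + 499/1966*1/6 + 521/1966*1/12 = 379/1966 = pi_X  (ok)
  379/1966*1/4 + 567/1966*1/12 + 499/1966*5/12 + 521/1966*5/12 = 567/1966 = pi_Y  (ok)
  379/1966*1/4 + 567/1966*1/3 + 499/1966*1/12 + 521/1966*1/3 = 499/1966 = pi_Z  (ok)
  379/1966*1/12 + 567/1966*5/12 + 499/1966*1/3 + 521/1966*1/6 = 521/1966 = pi_W  (ok)

Answer: 379/1966 567/1966 499/1966 521/1966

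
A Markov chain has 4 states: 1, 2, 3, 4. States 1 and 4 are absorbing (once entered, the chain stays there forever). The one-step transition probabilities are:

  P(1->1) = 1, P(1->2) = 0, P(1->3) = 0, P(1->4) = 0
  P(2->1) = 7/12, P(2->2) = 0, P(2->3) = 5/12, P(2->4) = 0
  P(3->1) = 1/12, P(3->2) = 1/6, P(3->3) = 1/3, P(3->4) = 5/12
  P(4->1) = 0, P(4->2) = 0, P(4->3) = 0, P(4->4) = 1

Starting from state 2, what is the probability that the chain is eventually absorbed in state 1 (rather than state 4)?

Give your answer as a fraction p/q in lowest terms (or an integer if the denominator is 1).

Let a_i = P(absorbed in 1 | start in state i).
Boundary conditions: a_1 = 1, a_4 = 0.
For each transient state i, a_i = sum_j P(i->j) * a_j:
  a_2 = 7/12*a_1 + 0*a_2 + 5/12*a_3 + 0*a_4
  a_3 = 1/12*a_1 + 1/6*a_2 + 1/3*a_3 + 5/12*a_4

Substituting a_1 = 1 and a_4 = 0, rearrange to (I - Q) a = r where r[i] = P(i -> 1):
  [1, -5/12] . (a_2, a_3) = 7/12
  [-1/6, 2/3] . (a_2, a_3) = 1/12

Solving yields:
  a_2 = 61/86
  a_3 = 13/43

Starting state is 2, so the absorption probability is a_2 = 61/86.

Answer: 61/86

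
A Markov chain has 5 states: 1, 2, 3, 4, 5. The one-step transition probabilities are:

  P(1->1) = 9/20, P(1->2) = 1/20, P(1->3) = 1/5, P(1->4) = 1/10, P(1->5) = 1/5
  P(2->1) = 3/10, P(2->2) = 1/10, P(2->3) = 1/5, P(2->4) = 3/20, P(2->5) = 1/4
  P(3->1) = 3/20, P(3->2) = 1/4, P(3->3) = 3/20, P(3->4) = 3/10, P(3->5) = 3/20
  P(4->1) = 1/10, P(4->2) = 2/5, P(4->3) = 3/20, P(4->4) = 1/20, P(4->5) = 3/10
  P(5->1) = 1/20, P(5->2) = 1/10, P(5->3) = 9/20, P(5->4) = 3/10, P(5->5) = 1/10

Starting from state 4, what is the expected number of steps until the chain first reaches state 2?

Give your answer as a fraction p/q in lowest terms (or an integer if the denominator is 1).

Answer: 128380/32083

Derivation:
Let h_i = expected steps to first reach 2 from state i.
Boundary: h_2 = 0.
First-step equations for the other states:
  h_1 = 1 + 9/20*h_1 + 1/20*h_2 + 1/5*h_3 + 1/10*h_4 + 1/5*h_5
  h_3 = 1 + 3/20*h_1 + 1/4*h_2 + 3/20*h_3 + 3/10*h_4 + 3/20*h_5
  h_4 = 1 + 1/10*h_1 + 2/5*h_2 + 3/20*h_3 + 1/20*h_4 + 3/10*h_5
  h_5 = 1 + 1/20*h_1 + 1/10*h_2 + 9/20*h_3 + 3/10*h_4 + 1/10*h_5

Substituting h_2 = 0 and rearranging gives the linear system (I - Q) h = 1:
  [11/20, -1/5, -1/10, -1/5] . (h_1, h_3, h_4, h_5) = 1
  [-3/20, 17/20, -3/10, -3/20] . (h_1, h_3, h_4, h_5) = 1
  [-1/10, -3/20, 19/20, -3/10] . (h_1, h_3, h_4, h_5) = 1
  [-1/20, -9/20, -3/10, 9/10] . (h_1, h_3, h_4, h_5) = 1

Solving yields:
  h_1 = 193660/32083
  h_3 = 145840/32083
  h_4 = 128380/32083
  h_5 = 162120/32083

Starting state is 4, so the expected hitting time is h_4 = 128380/32083.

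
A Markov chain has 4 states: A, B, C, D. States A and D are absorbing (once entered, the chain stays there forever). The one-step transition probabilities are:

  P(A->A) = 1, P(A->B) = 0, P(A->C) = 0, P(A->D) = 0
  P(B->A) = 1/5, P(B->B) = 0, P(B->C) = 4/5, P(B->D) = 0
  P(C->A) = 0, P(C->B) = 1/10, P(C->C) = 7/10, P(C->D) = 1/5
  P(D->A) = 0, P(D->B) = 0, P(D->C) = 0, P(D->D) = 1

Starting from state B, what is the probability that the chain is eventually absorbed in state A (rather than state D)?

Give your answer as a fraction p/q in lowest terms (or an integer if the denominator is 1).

Answer: 3/11

Derivation:
Let a_i = P(absorbed in A | start in state i).
Boundary conditions: a_A = 1, a_D = 0.
For each transient state i, a_i = sum_j P(i->j) * a_j:
  a_B = 1/5*a_A + 0*a_B + 4/5*a_C + 0*a_D
  a_C = 0*a_A + 1/10*a_B + 7/10*a_C + 1/5*a_D

Substituting a_A = 1 and a_D = 0, rearrange to (I - Q) a = r where r[i] = P(i -> A):
  [1, -4/5] . (a_B, a_C) = 1/5
  [-1/10, 3/10] . (a_B, a_C) = 0

Solving yields:
  a_B = 3/11
  a_C = 1/11

Starting state is B, so the absorption probability is a_B = 3/11.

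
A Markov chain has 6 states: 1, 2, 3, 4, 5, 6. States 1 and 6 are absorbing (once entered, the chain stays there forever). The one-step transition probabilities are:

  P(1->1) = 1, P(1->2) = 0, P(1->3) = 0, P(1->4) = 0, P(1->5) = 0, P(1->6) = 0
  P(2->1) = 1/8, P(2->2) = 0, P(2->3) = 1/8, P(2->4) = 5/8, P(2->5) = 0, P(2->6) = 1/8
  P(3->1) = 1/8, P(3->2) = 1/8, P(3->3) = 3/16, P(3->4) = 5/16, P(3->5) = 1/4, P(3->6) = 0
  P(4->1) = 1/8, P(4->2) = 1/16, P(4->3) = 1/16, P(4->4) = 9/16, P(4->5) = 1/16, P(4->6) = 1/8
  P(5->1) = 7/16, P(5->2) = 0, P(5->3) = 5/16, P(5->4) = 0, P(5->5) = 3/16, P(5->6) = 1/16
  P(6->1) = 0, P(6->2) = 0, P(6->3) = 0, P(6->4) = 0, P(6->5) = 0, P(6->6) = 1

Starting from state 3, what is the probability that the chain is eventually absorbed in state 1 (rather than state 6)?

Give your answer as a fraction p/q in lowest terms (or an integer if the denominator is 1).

Answer: 4651/6452

Derivation:
Let a_i = P(absorbed in 1 | start in state i).
Boundary conditions: a_1 = 1, a_6 = 0.
For each transient state i, a_i = sum_j P(i->j) * a_j:
  a_2 = 1/8*a_1 + 0*a_2 + 1/8*a_3 + 5/8*a_4 + 0*a_5 + 1/8*a_6
  a_3 = 1/8*a_1 + 1/8*a_2 + 3/16*a_3 + 5/16*a_4 + 1/4*a_5 + 0*a_6
  a_4 = 1/8*a_1 + 1/16*a_2 + 1/16*a_3 + 9/16*a_4 + 1/16*a_5 + 1/8*a_6
  a_5 = 7/16*a_1 + 0*a_2 + 5/16*a_3 + 0*a_4 + 3/16*a_5 + 1/16*a_6

Substituting a_1 = 1 and a_6 = 0, rearrange to (I - Q) a = r where r[i] = P(i -> 1):
  [1, -1/8, -5/8, 0] . (a_2, a_3, a_4, a_5) = 1/8
  [-1/8, 13/16, -5/16, -1/4] . (a_2, a_3, a_4, a_5) = 1/8
  [-1/16, -1/16, 7/16, -1/16] . (a_2, a_3, a_4, a_5) = 1/8
  [0, -5/16, 0, 13/16] . (a_2, a_3, a_4, a_5) = 7/16

Solving yields:
  a_2 = 3761/6452
  a_3 = 4651/6452
  a_4 = 3797/6452
  a_5 = 5263/6452

Starting state is 3, so the absorption probability is a_3 = 4651/6452.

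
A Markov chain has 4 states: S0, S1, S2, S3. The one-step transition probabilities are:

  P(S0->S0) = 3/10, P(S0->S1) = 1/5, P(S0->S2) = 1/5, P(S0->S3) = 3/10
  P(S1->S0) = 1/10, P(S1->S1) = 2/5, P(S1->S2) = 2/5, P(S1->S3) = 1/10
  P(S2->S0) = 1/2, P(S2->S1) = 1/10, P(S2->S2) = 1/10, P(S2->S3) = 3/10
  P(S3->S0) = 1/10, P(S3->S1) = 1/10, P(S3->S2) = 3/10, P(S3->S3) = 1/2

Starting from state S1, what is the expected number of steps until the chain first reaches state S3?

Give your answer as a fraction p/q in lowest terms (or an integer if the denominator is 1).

Answer: 112/23

Derivation:
Let h_i = expected steps to first reach S3 from state i.
Boundary: h_S3 = 0.
First-step equations for the other states:
  h_S0 = 1 + 3/10*h_S0 + 1/5*h_S1 + 1/5*h_S2 + 3/10*h_S3
  h_S1 = 1 + 1/10*h_S0 + 2/5*h_S1 + 2/5*h_S2 + 1/10*h_S3
  h_S2 = 1 + 1/2*h_S0 + 1/10*h_S1 + 1/10*h_S2 + 3/10*h_S3

Substituting h_S3 = 0 and rearranging gives the linear system (I - Q) h = 1:
  [7/10, -1/5, -1/5] . (h_S0, h_S1, h_S2) = 1
  [-1/10, 3/5, -2/5] . (h_S0, h_S1, h_S2) = 1
  [-1/2, -1/10, 9/10] . (h_S0, h_S1, h_S2) = 1

Solving yields:
  h_S0 = 90/23
  h_S1 = 112/23
  h_S2 = 88/23

Starting state is S1, so the expected hitting time is h_S1 = 112/23.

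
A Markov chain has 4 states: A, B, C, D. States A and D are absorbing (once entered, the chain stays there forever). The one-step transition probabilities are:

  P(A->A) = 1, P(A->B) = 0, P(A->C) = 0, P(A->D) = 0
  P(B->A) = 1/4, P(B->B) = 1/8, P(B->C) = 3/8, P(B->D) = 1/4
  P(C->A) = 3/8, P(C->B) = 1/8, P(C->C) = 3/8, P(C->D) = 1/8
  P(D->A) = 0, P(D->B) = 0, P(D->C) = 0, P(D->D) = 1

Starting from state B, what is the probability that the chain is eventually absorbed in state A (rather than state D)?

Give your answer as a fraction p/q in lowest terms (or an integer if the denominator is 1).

Answer: 19/32

Derivation:
Let a_i = P(absorbed in A | start in state i).
Boundary conditions: a_A = 1, a_D = 0.
For each transient state i, a_i = sum_j P(i->j) * a_j:
  a_B = 1/4*a_A + 1/8*a_B + 3/8*a_C + 1/4*a_D
  a_C = 3/8*a_A + 1/8*a_B + 3/8*a_C + 1/8*a_D

Substituting a_A = 1 and a_D = 0, rearrange to (I - Q) a = r where r[i] = P(i -> A):
  [7/8, -3/8] . (a_B, a_C) = 1/4
  [-1/8, 5/8] . (a_B, a_C) = 3/8

Solving yields:
  a_B = 19/32
  a_C = 23/32

Starting state is B, so the absorption probability is a_B = 19/32.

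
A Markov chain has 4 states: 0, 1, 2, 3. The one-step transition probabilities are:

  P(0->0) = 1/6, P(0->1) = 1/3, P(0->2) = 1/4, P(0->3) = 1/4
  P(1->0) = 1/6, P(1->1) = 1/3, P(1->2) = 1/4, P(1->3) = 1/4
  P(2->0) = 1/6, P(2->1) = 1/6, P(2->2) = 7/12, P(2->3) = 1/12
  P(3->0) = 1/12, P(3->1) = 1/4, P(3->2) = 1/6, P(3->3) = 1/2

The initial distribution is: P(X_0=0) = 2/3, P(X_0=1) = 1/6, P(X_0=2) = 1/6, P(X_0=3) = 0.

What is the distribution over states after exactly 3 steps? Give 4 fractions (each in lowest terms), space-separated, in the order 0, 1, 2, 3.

Propagating the distribution step by step (d_{t+1} = d_t * P):
d_0 = (0=2/3, 1=1/6, 2=1/6, 3=0)
  d_1[0] = 2/3*1/6 + 1/6*1/6 + 1/6*1/6 + 0*1/12 = 1/6
  d_1[1] = 2/3*1/3 + 1/6*1/3 + 1/6*1/6 + 0*1/4 = 11/36
  d_1[2] = 2/3*1/4 + 1/6*1/4 + 1/6*7/12 + 0*1/6 = 11/36
  d_1[3] = 2/3*1/4 + 1/6*1/4 + 1/6*1/12 + 0*1/2 = 2/9
d_1 = (0=1/6, 1=11/36, 2=11/36, 3=2/9)
  d_2[0] = 1/6*1/6 + 11/36*1/6 + 11/36*1/6 + 2/9*1/12 = 4/27
  d_2[1] = 1/6*1/3 + 11/36*1/3 + 11/36*1/6 + 2/9*1/4 = 19/72
  d_2[2] = 1/6*1/4 + 11/36*1/4 + 11/36*7/12 + 2/9*1/6 = 1/3
  d_2[3] = 1/6*1/4 + 11/36*1/4 + 11/36*1/12 + 2/9*1/2 = 55/216
d_2 = (0=4/27, 1=19/72, 2=1/3, 3=55/216)
  d_3[0] = 4/27*1/6 + 19/72*1/6 + 1/3*1/6 + 55/216*1/12 = 377/2592
  d_3[1] = 4/27*1/3 + 19/72*1/3 + 1/3*1/6 + 55/216*1/4 = 665/2592
  d_3[2] = 4/27*1/4 + 19/72*1/4 + 1/3*7/12 + 55/216*1/6 = 881/2592
  d_3[3] = 4/27*1/4 + 19/72*1/4 + 1/3*1/12 + 55/216*1/2 = 223/864
d_3 = (0=377/2592, 1=665/2592, 2=881/2592, 3=223/864)

Answer: 377/2592 665/2592 881/2592 223/864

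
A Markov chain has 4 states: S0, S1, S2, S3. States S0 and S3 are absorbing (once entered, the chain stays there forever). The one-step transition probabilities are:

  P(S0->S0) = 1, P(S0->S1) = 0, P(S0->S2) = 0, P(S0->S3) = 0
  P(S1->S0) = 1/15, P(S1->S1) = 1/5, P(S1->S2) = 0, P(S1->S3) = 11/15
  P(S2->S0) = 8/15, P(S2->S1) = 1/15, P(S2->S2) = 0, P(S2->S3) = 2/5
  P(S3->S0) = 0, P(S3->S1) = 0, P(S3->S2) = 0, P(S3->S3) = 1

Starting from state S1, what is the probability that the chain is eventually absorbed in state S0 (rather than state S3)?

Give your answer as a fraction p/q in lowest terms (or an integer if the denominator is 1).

Let a_i = P(absorbed in S0 | start in state i).
Boundary conditions: a_S0 = 1, a_S3 = 0.
For each transient state i, a_i = sum_j P(i->j) * a_j:
  a_S1 = 1/15*a_S0 + 1/5*a_S1 + 0*a_S2 + 11/15*a_S3
  a_S2 = 8/15*a_S0 + 1/15*a_S1 + 0*a_S2 + 2/5*a_S3

Substituting a_S0 = 1 and a_S3 = 0, rearrange to (I - Q) a = r where r[i] = P(i -> S0):
  [4/5, 0] . (a_S1, a_S2) = 1/15
  [-1/15, 1] . (a_S1, a_S2) = 8/15

Solving yields:
  a_S1 = 1/12
  a_S2 = 97/180

Starting state is S1, so the absorption probability is a_S1 = 1/12.

Answer: 1/12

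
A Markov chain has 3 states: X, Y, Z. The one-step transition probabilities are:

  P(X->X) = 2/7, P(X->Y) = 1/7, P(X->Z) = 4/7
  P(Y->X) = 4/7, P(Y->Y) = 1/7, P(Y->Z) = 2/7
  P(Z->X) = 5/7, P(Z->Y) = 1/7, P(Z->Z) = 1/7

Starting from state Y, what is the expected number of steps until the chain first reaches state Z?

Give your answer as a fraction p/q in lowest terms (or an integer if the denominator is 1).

Let h_i = expected steps to first reach Z from state i.
Boundary: h_Z = 0.
First-step equations for the other states:
  h_X = 1 + 2/7*h_X + 1/7*h_Y + 4/7*h_Z
  h_Y = 1 + 4/7*h_X + 1/7*h_Y + 2/7*h_Z

Substituting h_Z = 0 and rearranging gives the linear system (I - Q) h = 1:
  [5/7, -1/7] . (h_X, h_Y) = 1
  [-4/7, 6/7] . (h_X, h_Y) = 1

Solving yields:
  h_X = 49/26
  h_Y = 63/26

Starting state is Y, so the expected hitting time is h_Y = 63/26.

Answer: 63/26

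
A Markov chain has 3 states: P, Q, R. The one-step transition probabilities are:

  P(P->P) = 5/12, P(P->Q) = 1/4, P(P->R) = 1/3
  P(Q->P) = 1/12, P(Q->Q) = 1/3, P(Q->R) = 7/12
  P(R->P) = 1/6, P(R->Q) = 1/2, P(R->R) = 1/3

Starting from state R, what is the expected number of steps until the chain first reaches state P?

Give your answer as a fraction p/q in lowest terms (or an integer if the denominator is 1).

Let h_i = expected steps to first reach P from state i.
Boundary: h_P = 0.
First-step equations for the other states:
  h_Q = 1 + 1/12*h_P + 1/3*h_Q + 7/12*h_R
  h_R = 1 + 1/6*h_P + 1/2*h_Q + 1/3*h_R

Substituting h_P = 0 and rearranging gives the linear system (I - Q) h = 1:
  [2/3, -7/12] . (h_Q, h_R) = 1
  [-1/2, 2/3] . (h_Q, h_R) = 1

Solving yields:
  h_Q = 90/11
  h_R = 84/11

Starting state is R, so the expected hitting time is h_R = 84/11.

Answer: 84/11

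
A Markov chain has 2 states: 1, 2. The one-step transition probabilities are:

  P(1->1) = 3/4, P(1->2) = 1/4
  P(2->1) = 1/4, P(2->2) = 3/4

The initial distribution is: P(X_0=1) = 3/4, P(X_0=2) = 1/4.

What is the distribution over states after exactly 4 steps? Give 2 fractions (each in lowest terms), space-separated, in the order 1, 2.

Answer: 33/64 31/64

Derivation:
Propagating the distribution step by step (d_{t+1} = d_t * P):
d_0 = (1=3/4, 2=1/4)
  d_1[1] = 3/4*3/4 + 1/4*1/4 = 5/8
  d_1[2] = 3/4*1/4 + 1/4*3/4 = 3/8
d_1 = (1=5/8, 2=3/8)
  d_2[1] = 5/8*3/4 + 3/8*1/4 = 9/16
  d_2[2] = 5/8*1/4 + 3/8*3/4 = 7/16
d_2 = (1=9/16, 2=7/16)
  d_3[1] = 9/16*3/4 + 7/16*1/4 = 17/32
  d_3[2] = 9/16*1/4 + 7/16*3/4 = 15/32
d_3 = (1=17/32, 2=15/32)
  d_4[1] = 17/32*3/4 + 15/32*1/4 = 33/64
  d_4[2] = 17/32*1/4 + 15/32*3/4 = 31/64
d_4 = (1=33/64, 2=31/64)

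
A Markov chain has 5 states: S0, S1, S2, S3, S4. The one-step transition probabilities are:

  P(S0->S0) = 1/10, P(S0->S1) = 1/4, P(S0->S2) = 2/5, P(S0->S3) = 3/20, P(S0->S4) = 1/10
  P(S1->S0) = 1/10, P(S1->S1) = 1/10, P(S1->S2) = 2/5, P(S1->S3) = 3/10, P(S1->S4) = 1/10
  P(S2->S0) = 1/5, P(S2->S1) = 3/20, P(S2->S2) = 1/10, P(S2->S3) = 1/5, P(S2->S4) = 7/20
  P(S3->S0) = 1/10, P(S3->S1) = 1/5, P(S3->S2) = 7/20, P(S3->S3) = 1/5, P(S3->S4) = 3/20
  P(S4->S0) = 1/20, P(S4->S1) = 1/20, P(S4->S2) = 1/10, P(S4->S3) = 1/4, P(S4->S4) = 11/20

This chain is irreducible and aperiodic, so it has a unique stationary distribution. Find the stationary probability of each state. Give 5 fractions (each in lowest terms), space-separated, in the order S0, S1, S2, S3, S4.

Answer: 14908/138615 6219/46205 31672/138615 30964/138615 14138/46205

Derivation:
The stationary distribution satisfies pi = pi * P, i.e.:
  pi_S0 = 1/10*pi_S0 + 1/10*pi_S1 + 1/5*pi_S2 + 1/10*pi_S3 + 1/20*pi_S4
  pi_S1 = 1/4*pi_S0 + 1/10*pi_S1 + 3/20*pi_S2 + 1/5*pi_S3 + 1/20*pi_S4
  pi_S2 = 2/5*pi_S0 + 2/5*pi_S1 + 1/10*pi_S2 + 7/20*pi_S3 + 1/10*pi_S4
  pi_S3 = 3/20*pi_S0 + 3/10*pi_S1 + 1/5*pi_S2 + 1/5*pi_S3 + 1/4*pi_S4
  pi_S4 = 1/10*pi_S0 + 1/10*pi_S1 + 7/20*pi_S2 + 3/20*pi_S3 + 11/20*pi_S4
with normalization: pi_S0 + pi_S1 + pi_S2 + pi_S3 + pi_S4 = 1.

Using the first 4 balance equations plus normalization, the linear system A*pi = b is:
  [-9/10, 1/10, 1/5, 1/10, 1/20] . pi = 0
  [1/4, -9/10, 3/20, 1/5, 1/20] . pi = 0
  [2/5, 2/5, -9/10, 7/20, 1/10] . pi = 0
  [3/20, 3/10, 1/5, -4/5, 1/4] . pi = 0
  [1, 1, 1, 1, 1] . pi = 1

Solving yields:
  pi_S0 = 14908/138615
  pi_S1 = 6219/46205
  pi_S2 = 31672/138615
  pi_S3 = 30964/138615
  pi_S4 = 14138/46205

Verification (pi * P):
  14908/138615*1/10 + 6219/46205*1/10 + 31672/138615*1/5 + 30964/138615*1/10 + 14138/46205*1/20 = 14908/138615 = pi_S0  (ok)
  14908/138615*1/4 + 6219/46205*1/10 + 31672/138615*3/20 + 30964/138615*1/5 + 14138/46205*1/20 = 6219/46205 = pi_S1  (ok)
  14908/138615*2/5 + 6219/46205*2/5 + 31672/138615*1/10 + 30964/138615*7/20 + 14138/46205*1/10 = 31672/138615 = pi_S2  (ok)
  14908/138615*3/20 + 6219/46205*3/10 + 31672/138615*1/5 + 30964/138615*1/5 + 14138/46205*1/4 = 30964/138615 = pi_S3  (ok)
  14908/138615*1/10 + 6219/46205*1/10 + 31672/138615*7/20 + 30964/138615*3/20 + 14138/46205*11/20 = 14138/46205 = pi_S4  (ok)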